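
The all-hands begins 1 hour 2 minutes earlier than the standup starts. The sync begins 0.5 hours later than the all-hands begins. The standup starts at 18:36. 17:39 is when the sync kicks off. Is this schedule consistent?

No

The all-hands starts at 18:36 − 62 min = 17:34.
The sync starts at 17:34 + 30 min = 18:04.
But the sync is also said to start at 17:39 — a 25-minute conflict.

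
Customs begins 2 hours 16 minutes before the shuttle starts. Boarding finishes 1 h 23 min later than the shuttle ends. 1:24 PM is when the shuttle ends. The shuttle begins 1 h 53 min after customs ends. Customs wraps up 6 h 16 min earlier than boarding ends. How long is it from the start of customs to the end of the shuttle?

Boarding ends at 1:24 PM + 83 min = 2:47 PM.
Customs ends at 2:47 PM − 376 min = 8:31 AM.
The shuttle starts at 8:31 AM + 113 min = 10:24 AM.
Customs starts at 10:24 AM − 136 min = 8:08 AM.
From 8:08 AM to 1:24 PM is 316 minutes.

316 minutes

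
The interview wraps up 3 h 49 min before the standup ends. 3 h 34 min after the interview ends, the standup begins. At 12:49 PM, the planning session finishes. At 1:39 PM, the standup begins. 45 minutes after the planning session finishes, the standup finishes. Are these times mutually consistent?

No

The standup ends at 12:49 PM + 45 min = 1:34 PM.
The interview ends at 1:34 PM − 229 min = 9:45 AM.
The standup starts at 9:45 AM + 214 min = 1:19 PM.
But the standup is also said to start at 1:39 PM — a 20-minute conflict.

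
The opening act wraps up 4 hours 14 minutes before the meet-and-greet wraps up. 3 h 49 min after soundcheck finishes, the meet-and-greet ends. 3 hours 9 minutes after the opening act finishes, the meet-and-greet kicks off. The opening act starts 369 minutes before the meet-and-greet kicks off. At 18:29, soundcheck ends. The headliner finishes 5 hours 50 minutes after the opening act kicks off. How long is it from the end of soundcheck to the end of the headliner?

2 hours 25 minutes

The meet-and-greet ends at 18:29 + 229 min = 22:18.
The opening act ends at 22:18 − 254 min = 18:04.
The meet-and-greet starts at 18:04 + 189 min = 21:13.
The opening act starts at 21:13 − 369 min = 15:04.
The headliner ends at 15:04 + 350 min = 20:54.
From 18:29 to 20:54 is 2 hours 25 minutes.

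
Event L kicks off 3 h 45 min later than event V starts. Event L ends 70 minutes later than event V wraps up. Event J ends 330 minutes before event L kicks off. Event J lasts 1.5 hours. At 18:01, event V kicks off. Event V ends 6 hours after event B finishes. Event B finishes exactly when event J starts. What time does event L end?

21:56

Event L starts at 18:01 + 225 min = 21:46.
Event J ends at 21:46 − 330 min = 16:16.
Event J starts at 16:16 − 90 min = 14:46.
So event B ends at 14:46.
Event V ends at 14:46 + 360 min = 20:46.
Event L ends at 20:46 + 70 min = 21:56.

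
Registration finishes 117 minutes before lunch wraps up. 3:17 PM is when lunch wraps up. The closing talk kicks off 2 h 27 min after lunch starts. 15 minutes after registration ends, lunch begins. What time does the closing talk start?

4:02 PM

Registration ends at 3:17 PM − 117 min = 1:20 PM.
Lunch starts at 1:20 PM + 15 min = 1:35 PM.
The closing talk starts at 1:35 PM + 147 min = 4:02 PM.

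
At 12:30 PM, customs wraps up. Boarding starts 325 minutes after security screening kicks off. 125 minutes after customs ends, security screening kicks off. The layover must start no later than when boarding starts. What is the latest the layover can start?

Security screening starts at 12:30 PM + 125 min = 2:35 PM.
Boarding starts at 2:35 PM + 325 min = 8:00 PM.
The layover is bounded by boarding, so the latest it can start is 8:00 PM.

8:00 PM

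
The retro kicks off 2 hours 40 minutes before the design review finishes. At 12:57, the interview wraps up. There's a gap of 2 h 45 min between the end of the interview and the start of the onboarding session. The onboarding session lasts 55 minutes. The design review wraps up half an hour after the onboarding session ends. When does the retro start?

The onboarding session starts at 12:57 + 165 min = 15:42.
The onboarding session ends at 15:42 + 55 min = 16:37.
The design review ends at 16:37 + 30 min = 17:07.
The retro starts at 17:07 − 160 min = 14:27.

14:27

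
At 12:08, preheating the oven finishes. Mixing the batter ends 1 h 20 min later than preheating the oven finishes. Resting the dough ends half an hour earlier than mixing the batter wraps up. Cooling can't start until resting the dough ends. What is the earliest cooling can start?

12:58

Mixing the batter ends at 12:08 + 80 min = 13:28.
Resting the dough ends at 13:28 − 30 min = 12:58.
Cooling is bounded by resting the dough, so the earliest it can start is 12:58.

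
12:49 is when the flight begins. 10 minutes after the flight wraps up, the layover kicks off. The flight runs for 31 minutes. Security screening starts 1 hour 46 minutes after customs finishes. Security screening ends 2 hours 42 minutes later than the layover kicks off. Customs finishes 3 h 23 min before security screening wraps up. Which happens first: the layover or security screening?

The flight ends at 12:49 + 31 min = 13:20.
The layover starts at 13:20 + 10 min = 13:30.
Security screening ends at 13:30 + 162 min = 16:12.
Customs ends at 16:12 − 203 min = 12:49.
Security screening starts at 12:49 + 106 min = 14:35.
The layover starts at 13:30 and security screening starts at 14:35, so the layover is first.

the layover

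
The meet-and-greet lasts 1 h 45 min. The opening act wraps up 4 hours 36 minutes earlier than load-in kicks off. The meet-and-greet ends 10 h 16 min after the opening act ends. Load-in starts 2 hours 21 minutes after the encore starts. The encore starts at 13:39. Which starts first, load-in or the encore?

the encore

Load-in starts at 13:39 + 141 min = 16:00.
Load-in starts at 16:00 and the encore starts at 13:39, so the encore is first.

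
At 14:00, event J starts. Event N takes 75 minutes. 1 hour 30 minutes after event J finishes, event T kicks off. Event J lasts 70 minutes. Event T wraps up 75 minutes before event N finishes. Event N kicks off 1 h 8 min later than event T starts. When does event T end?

Event J ends at 14:00 + 70 min = 15:10.
Event T starts at 15:10 + 90 min = 16:40.
Event N starts at 16:40 + 68 min = 17:48.
Event N ends at 17:48 + 75 min = 19:03.
Event T ends at 19:03 − 75 min = 17:48.

17:48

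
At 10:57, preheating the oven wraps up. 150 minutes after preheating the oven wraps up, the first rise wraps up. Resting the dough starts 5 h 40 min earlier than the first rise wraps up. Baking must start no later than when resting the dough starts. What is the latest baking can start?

The first rise ends at 10:57 + 150 min = 13:27.
Resting the dough starts at 13:27 − 340 min = 07:47.
Baking is bounded by resting the dough, so the latest it can start is 07:47.

07:47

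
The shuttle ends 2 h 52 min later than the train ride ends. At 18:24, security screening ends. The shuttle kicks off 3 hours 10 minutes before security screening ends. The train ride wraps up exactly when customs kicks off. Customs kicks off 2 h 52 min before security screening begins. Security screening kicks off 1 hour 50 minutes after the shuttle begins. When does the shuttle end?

17:04

The shuttle starts at 18:24 − 190 min = 15:14.
Security screening starts at 15:14 + 110 min = 17:04.
Customs starts at 17:04 − 172 min = 14:12.
So the train ride ends at 14:12.
The shuttle ends at 14:12 + 172 min = 17:04.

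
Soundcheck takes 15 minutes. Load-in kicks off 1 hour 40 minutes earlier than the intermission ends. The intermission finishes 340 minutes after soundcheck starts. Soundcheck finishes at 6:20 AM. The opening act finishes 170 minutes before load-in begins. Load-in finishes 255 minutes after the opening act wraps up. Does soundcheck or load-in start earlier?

Soundcheck starts at 6:20 AM − 15 min = 6:05 AM.
The intermission ends at 6:05 AM + 340 min = 11:45 AM.
Load-in starts at 11:45 AM − 100 min = 10:05 AM.
Soundcheck starts at 6:05 AM and load-in starts at 10:05 AM, so soundcheck is first.

soundcheck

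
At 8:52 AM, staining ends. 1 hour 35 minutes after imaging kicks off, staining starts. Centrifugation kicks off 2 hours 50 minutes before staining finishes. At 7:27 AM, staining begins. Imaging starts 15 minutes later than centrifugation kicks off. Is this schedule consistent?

Centrifugation starts at 8:52 AM − 170 min = 6:02 AM.
Imaging starts at 6:02 AM + 15 min = 6:17 AM.
Staining starts at 6:17 AM + 95 min = 7:52 AM.
But staining is also said to start at 7:27 AM — a 25-minute conflict.

No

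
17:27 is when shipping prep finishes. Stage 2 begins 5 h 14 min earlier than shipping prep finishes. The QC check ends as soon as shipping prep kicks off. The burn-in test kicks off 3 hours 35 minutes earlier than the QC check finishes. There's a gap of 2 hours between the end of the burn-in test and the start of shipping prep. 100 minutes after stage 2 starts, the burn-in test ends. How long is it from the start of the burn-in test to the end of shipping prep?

Stage 2 starts at 17:27 − 314 min = 12:13.
The burn-in test ends at 12:13 + 100 min = 13:53.
Shipping prep starts at 13:53 + 120 min = 15:53.
So the QC check ends at 15:53.
The burn-in test starts at 15:53 − 215 min = 12:18.
From 12:18 to 17:27 is 5 h 9 min.

5 h 9 min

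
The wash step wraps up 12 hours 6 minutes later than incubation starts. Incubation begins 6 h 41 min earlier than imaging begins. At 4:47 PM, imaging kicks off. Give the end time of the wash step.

Incubation starts at 4:47 PM − 401 min = 10:06 AM.
The wash step ends at 10:06 AM + 726 min = 10:12 PM.

10:12 PM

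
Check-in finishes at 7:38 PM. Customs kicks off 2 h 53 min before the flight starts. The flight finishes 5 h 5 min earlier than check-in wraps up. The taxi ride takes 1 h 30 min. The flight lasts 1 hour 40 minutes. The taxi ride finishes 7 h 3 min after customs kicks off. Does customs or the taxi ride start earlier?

The flight ends at 7:38 PM − 305 min = 2:33 PM.
The flight starts at 2:33 PM − 100 min = 12:53 PM.
Customs starts at 12:53 PM − 173 min = 10:00 AM.
The taxi ride ends at 10:00 AM + 423 min = 5:03 PM.
The taxi ride starts at 5:03 PM − 90 min = 3:33 PM.
Customs starts at 10:00 AM and the taxi ride starts at 3:33 PM, so customs is first.

customs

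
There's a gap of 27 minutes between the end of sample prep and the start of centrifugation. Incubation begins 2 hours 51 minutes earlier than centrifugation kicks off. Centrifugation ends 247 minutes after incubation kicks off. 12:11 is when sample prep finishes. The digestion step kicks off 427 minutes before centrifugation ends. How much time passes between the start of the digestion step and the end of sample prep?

5 h 24 min

Centrifugation starts at 12:11 + 27 min = 12:38.
Incubation starts at 12:38 − 171 min = 09:47.
Centrifugation ends at 09:47 + 247 min = 13:54.
The digestion step starts at 13:54 − 427 min = 06:47.
From 06:47 to 12:11 is 5 h 24 min.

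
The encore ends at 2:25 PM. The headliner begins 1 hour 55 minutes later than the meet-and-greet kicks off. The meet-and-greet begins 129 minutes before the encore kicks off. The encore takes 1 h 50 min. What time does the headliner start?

The encore starts at 2:25 PM − 110 min = 12:35 PM.
The meet-and-greet starts at 12:35 PM − 129 min = 10:26 AM.
The headliner starts at 10:26 AM + 115 min = 12:21 PM.

12:21 PM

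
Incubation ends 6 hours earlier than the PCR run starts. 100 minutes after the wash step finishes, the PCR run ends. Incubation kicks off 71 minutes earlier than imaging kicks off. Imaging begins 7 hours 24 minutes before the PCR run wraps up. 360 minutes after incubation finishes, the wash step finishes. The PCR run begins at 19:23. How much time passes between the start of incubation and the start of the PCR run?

Incubation ends at 19:23 − 360 min = 13:23.
The wash step ends at 13:23 + 360 min = 19:23.
The PCR run ends at 19:23 + 100 min = 21:03.
Imaging starts at 21:03 − 444 min = 13:39.
Incubation starts at 13:39 − 71 min = 12:28.
From 12:28 to 19:23 is 6 hours 55 minutes.

6 hours 55 minutes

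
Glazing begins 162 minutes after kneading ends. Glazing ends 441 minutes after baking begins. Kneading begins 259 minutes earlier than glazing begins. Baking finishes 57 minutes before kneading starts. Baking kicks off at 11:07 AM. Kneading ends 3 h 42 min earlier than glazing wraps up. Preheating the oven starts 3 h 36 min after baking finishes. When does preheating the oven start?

3:48 PM

Glazing ends at 11:07 AM + 441 min = 6:28 PM.
Kneading ends at 6:28 PM − 222 min = 2:46 PM.
Glazing starts at 2:46 PM + 162 min = 5:28 PM.
Kneading starts at 5:28 PM − 259 min = 1:09 PM.
Baking ends at 1:09 PM − 57 min = 12:12 PM.
Preheating the oven starts at 12:12 PM + 216 min = 3:48 PM.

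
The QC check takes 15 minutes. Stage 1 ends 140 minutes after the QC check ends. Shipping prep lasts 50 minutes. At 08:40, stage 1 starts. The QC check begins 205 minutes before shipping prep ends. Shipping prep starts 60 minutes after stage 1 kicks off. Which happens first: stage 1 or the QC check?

the QC check

Shipping prep starts at 08:40 + 60 min = 09:40.
Shipping prep ends at 09:40 + 50 min = 10:30.
The QC check starts at 10:30 − 205 min = 07:05.
Stage 1 starts at 08:40 and the QC check starts at 07:05, so the QC check is first.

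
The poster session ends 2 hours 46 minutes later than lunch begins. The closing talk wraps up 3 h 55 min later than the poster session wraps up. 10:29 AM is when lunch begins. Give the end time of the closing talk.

The poster session ends at 10:29 AM + 166 min = 1:15 PM.
The closing talk ends at 1:15 PM + 235 min = 5:10 PM.

5:10 PM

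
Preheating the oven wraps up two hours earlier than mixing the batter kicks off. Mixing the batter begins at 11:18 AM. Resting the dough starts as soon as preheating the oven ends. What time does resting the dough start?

9:18 AM

Preheating the oven ends at 11:18 AM − 120 min = 9:18 AM.
So resting the dough starts at 9:18 AM.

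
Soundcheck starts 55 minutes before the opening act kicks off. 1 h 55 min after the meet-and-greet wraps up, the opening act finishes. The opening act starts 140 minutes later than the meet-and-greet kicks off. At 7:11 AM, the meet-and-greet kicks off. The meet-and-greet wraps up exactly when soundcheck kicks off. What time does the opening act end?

The opening act starts at 7:11 AM + 140 min = 9:31 AM.
Soundcheck starts at 9:31 AM − 55 min = 8:36 AM.
So the meet-and-greet ends at 8:36 AM.
The opening act ends at 8:36 AM + 115 min = 10:31 AM.

10:31 AM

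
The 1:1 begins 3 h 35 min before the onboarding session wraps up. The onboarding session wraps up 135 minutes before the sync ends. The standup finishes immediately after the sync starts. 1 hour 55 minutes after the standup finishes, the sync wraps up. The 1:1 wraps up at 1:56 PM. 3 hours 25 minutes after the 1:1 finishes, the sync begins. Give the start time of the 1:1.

1:26 PM

The sync starts at 1:56 PM + 205 min = 5:21 PM.
So the standup ends at 5:21 PM.
The sync ends at 5:21 PM + 115 min = 7:16 PM.
The onboarding session ends at 7:16 PM − 135 min = 5:01 PM.
The 1:1 starts at 5:01 PM − 215 min = 1:26 PM.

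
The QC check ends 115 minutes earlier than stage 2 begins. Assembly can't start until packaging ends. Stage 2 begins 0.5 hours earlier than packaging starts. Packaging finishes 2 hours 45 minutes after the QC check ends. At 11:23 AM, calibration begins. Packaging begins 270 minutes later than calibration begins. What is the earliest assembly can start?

Packaging starts at 11:23 AM + 270 min = 3:53 PM.
Stage 2 starts at 3:53 PM − 30 min = 3:23 PM.
The QC check ends at 3:23 PM − 115 min = 1:28 PM.
Packaging ends at 1:28 PM + 165 min = 4:13 PM.
Assembly is bounded by packaging, so the earliest it can start is 4:13 PM.

4:13 PM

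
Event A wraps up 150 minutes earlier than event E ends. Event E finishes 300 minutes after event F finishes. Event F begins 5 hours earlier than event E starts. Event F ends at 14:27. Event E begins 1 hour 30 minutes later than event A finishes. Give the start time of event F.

13:27

Event E ends at 14:27 + 300 min = 19:27.
Event A ends at 19:27 − 150 min = 16:57.
Event E starts at 16:57 + 90 min = 18:27.
Event F starts at 18:27 − 300 min = 13:27.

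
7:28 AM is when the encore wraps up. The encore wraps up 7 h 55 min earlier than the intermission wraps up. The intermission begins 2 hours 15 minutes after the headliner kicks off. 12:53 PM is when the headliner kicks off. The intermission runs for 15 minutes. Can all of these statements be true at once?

Yes

The intermission starts at 12:53 PM + 135 min = 3:08 PM.
The intermission ends at 3:08 PM + 15 min = 3:23 PM.
The encore ends at 3:23 PM − 475 min = 7:28 AM.
That matches the stated 7:28 AM, so the schedule is consistent.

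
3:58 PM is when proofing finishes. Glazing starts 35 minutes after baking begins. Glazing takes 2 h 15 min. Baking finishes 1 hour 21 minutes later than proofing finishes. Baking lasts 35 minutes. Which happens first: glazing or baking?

Baking ends at 3:58 PM + 81 min = 5:19 PM.
Baking starts at 5:19 PM − 35 min = 4:44 PM.
Glazing starts at 4:44 PM + 35 min = 5:19 PM.
Glazing starts at 5:19 PM and baking starts at 4:44 PM, so baking is first.

baking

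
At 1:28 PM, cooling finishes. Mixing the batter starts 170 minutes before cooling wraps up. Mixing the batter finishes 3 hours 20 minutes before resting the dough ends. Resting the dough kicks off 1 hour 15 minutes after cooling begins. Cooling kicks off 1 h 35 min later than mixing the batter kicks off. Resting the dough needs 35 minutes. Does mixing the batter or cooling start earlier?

mixing the batter

Mixing the batter starts at 1:28 PM − 170 min = 10:38 AM.
Cooling starts at 10:38 AM + 95 min = 12:13 PM.
Mixing the batter starts at 10:38 AM and cooling starts at 12:13 PM, so mixing the batter is first.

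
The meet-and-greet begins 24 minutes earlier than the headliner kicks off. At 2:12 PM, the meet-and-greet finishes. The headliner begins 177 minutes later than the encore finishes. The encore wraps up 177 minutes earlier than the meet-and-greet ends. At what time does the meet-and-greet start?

The encore ends at 2:12 PM − 177 min = 11:15 AM.
The headliner starts at 11:15 AM + 177 min = 2:12 PM.
The meet-and-greet starts at 2:12 PM − 24 min = 1:48 PM.

1:48 PM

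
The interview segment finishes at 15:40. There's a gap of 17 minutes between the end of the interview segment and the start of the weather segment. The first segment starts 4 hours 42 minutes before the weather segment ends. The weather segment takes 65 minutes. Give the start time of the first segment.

The weather segment starts at 15:40 + 17 min = 15:57.
The weather segment ends at 15:57 + 65 min = 17:02.
The first segment starts at 17:02 − 282 min = 12:20.

12:20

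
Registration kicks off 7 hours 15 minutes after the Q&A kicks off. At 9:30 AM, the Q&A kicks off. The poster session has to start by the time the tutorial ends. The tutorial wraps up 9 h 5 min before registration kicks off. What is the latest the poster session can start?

7:40 AM

Registration starts at 9:30 AM + 435 min = 4:45 PM.
The tutorial ends at 4:45 PM − 545 min = 7:40 AM.
The poster session is bounded by the tutorial, so the latest it can start is 7:40 AM.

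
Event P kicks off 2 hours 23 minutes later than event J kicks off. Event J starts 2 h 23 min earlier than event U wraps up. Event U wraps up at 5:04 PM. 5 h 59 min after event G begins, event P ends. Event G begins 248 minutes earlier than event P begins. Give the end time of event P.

Event J starts at 5:04 PM − 143 min = 2:41 PM.
Event P starts at 2:41 PM + 143 min = 5:04 PM.
Event G starts at 5:04 PM − 248 min = 12:56 PM.
Event P ends at 12:56 PM + 359 min = 6:55 PM.

6:55 PM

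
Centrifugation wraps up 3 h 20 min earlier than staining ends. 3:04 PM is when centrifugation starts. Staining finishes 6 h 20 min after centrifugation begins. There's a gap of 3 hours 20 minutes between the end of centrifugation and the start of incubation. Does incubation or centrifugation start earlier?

Staining ends at 3:04 PM + 380 min = 9:24 PM.
Centrifugation ends at 9:24 PM − 200 min = 6:04 PM.
Incubation starts at 6:04 PM + 200 min = 9:24 PM.
Incubation starts at 9:24 PM and centrifugation starts at 3:04 PM, so centrifugation is first.

centrifugation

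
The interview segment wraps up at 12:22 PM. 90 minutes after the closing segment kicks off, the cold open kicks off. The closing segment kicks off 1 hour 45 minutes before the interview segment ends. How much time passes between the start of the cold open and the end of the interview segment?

The closing segment starts at 12:22 PM − 105 min = 10:37 AM.
The cold open starts at 10:37 AM + 90 min = 12:07 PM.
From 12:07 PM to 12:22 PM is 15 minutes.

15 minutes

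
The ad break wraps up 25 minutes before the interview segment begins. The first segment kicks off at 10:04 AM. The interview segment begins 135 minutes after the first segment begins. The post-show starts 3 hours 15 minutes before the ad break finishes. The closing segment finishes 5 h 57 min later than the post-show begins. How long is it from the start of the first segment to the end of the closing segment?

4 hours 32 minutes

The interview segment starts at 10:04 AM + 135 min = 12:19 PM.
The ad break ends at 12:19 PM − 25 min = 11:54 AM.
The post-show starts at 11:54 AM − 195 min = 8:39 AM.
The closing segment ends at 8:39 AM + 357 min = 2:36 PM.
From 10:04 AM to 2:36 PM is 4 hours 32 minutes.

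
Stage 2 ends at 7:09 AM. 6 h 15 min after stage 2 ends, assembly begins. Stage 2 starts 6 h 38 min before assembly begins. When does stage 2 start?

6:46 AM

Assembly starts at 7:09 AM + 375 min = 1:24 PM.
Stage 2 starts at 1:24 PM − 398 min = 6:46 AM.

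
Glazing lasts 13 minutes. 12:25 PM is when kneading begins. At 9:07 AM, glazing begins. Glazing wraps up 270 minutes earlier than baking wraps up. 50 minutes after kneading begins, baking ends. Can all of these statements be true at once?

No

Baking ends at 12:25 PM + 50 min = 1:15 PM.
Glazing ends at 1:15 PM − 270 min = 8:45 AM.
Glazing starts at 8:45 AM − 13 min = 8:32 AM.
But glazing is also said to start at 9:07 AM — a 35-minute conflict.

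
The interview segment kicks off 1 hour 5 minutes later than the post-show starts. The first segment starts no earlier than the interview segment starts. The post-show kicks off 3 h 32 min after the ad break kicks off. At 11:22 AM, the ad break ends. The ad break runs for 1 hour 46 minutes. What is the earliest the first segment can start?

2:13 PM

The ad break starts at 11:22 AM − 106 min = 9:36 AM.
The post-show starts at 9:36 AM + 212 min = 1:08 PM.
The interview segment starts at 1:08 PM + 65 min = 2:13 PM.
The first segment is bounded by the interview segment, so the earliest it can start is 2:13 PM.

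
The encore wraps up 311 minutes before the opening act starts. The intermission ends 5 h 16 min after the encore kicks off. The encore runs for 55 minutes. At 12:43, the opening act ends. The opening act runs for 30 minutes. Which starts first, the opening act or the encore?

The opening act starts at 12:43 − 30 min = 12:13.
The encore ends at 12:13 − 311 min = 07:02.
The encore starts at 07:02 − 55 min = 06:07.
The opening act starts at 12:13 and the encore starts at 06:07, so the encore is first.

the encore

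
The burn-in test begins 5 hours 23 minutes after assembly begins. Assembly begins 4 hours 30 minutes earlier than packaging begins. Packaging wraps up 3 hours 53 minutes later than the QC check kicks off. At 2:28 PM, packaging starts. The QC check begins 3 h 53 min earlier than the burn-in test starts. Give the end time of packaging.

Assembly starts at 2:28 PM − 270 min = 9:58 AM.
The burn-in test starts at 9:58 AM + 323 min = 3:21 PM.
The QC check starts at 3:21 PM − 233 min = 11:28 AM.
Packaging ends at 11:28 AM + 233 min = 3:21 PM.

3:21 PM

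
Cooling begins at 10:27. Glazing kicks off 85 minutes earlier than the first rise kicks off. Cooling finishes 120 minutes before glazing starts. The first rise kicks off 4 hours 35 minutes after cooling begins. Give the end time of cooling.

11:37

The first rise starts at 10:27 + 275 min = 15:02.
Glazing starts at 15:02 − 85 min = 13:37.
Cooling ends at 13:37 − 120 min = 11:37.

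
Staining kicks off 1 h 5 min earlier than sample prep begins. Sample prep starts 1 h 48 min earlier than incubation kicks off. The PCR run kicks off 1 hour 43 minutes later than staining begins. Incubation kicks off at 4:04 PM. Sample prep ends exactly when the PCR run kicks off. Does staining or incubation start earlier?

staining

Sample prep starts at 4:04 PM − 108 min = 2:16 PM.
Staining starts at 2:16 PM − 65 min = 1:11 PM.
Staining starts at 1:11 PM and incubation starts at 4:04 PM, so staining is first.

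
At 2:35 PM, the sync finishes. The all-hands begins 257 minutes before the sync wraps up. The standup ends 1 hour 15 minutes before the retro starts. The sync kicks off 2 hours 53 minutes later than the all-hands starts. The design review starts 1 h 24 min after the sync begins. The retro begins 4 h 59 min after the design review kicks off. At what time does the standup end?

6:19 PM

The all-hands starts at 2:35 PM − 257 min = 10:18 AM.
The sync starts at 10:18 AM + 173 min = 1:11 PM.
The design review starts at 1:11 PM + 84 min = 2:35 PM.
The retro starts at 2:35 PM + 299 min = 7:34 PM.
The standup ends at 7:34 PM − 75 min = 6:19 PM.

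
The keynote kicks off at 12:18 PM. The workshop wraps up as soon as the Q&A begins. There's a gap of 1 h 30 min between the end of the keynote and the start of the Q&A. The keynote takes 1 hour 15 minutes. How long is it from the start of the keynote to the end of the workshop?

165 minutes

The keynote ends at 12:18 PM + 75 min = 1:33 PM.
The Q&A starts at 1:33 PM + 90 min = 3:03 PM.
So the workshop ends at 3:03 PM.
From 12:18 PM to 3:03 PM is 165 minutes.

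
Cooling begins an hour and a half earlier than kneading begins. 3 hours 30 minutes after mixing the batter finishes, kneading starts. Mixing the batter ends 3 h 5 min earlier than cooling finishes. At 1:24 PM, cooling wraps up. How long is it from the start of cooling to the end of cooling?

1 hour 5 minutes

Mixing the batter ends at 1:24 PM − 185 min = 10:19 AM.
Kneading starts at 10:19 AM + 210 min = 1:49 PM.
Cooling starts at 1:49 PM − 90 min = 12:19 PM.
From 12:19 PM to 1:24 PM is 1 hour 5 minutes.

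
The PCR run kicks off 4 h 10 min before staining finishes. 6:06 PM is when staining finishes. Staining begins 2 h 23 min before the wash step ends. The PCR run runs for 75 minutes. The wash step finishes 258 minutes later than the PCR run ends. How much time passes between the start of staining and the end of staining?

an hour

The PCR run starts at 6:06 PM − 250 min = 1:56 PM.
The PCR run ends at 1:56 PM + 75 min = 3:11 PM.
The wash step ends at 3:11 PM + 258 min = 7:29 PM.
Staining starts at 7:29 PM − 143 min = 5:06 PM.
From 5:06 PM to 6:06 PM is an hour.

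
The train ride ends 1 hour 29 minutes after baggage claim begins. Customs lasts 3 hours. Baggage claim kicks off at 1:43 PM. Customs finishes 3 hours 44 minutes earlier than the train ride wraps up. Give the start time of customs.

The train ride ends at 1:43 PM + 89 min = 3:12 PM.
Customs ends at 3:12 PM − 224 min = 11:28 AM.
Customs starts at 11:28 AM − 180 min = 8:28 AM.

8:28 AM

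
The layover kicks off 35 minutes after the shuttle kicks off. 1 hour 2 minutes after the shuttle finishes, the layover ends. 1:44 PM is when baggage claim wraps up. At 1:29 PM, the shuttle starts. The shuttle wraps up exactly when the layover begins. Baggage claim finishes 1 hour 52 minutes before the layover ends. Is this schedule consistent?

The layover starts at 1:29 PM + 35 min = 2:04 PM.
So the shuttle ends at 2:04 PM.
The layover ends at 2:04 PM + 62 min = 3:06 PM.
Baggage claim ends at 3:06 PM − 112 min = 1:14 PM.
But baggage claim is also said to end at 1:44 PM — a 30-minute conflict.

No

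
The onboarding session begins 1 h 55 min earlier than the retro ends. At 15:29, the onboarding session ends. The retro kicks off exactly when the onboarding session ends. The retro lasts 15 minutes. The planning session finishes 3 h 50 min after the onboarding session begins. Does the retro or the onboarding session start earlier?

the onboarding session

The retro starts at 15:29.
The retro ends at 15:29 + 15 min = 15:44.
The onboarding session starts at 15:44 − 115 min = 13:49.
The retro starts at 15:29 and the onboarding session starts at 13:49, so the onboarding session is first.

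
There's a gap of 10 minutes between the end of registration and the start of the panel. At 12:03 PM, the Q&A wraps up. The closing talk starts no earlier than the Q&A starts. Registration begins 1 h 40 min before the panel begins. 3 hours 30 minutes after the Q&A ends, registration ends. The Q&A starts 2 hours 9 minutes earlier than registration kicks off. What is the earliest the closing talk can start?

11:54 AM

Registration ends at 12:03 PM + 210 min = 3:33 PM.
The panel starts at 3:33 PM + 10 min = 3:43 PM.
Registration starts at 3:43 PM − 100 min = 2:03 PM.
The Q&A starts at 2:03 PM − 129 min = 11:54 AM.
The closing talk is bounded by the Q&A, so the earliest it can start is 11:54 AM.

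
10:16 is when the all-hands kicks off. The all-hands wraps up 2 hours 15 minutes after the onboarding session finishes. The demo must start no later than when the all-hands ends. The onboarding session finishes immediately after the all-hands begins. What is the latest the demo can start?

The onboarding session ends at 10:16.
The all-hands ends at 10:16 + 135 min = 12:31.
The demo is bounded by the all-hands, so the latest it can start is 12:31.

12:31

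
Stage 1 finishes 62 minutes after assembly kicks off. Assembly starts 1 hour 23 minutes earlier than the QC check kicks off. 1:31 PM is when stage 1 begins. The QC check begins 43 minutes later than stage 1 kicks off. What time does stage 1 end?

The QC check starts at 1:31 PM + 43 min = 2:14 PM.
Assembly starts at 2:14 PM − 83 min = 12:51 PM.
Stage 1 ends at 12:51 PM + 62 min = 1:53 PM.

1:53 PM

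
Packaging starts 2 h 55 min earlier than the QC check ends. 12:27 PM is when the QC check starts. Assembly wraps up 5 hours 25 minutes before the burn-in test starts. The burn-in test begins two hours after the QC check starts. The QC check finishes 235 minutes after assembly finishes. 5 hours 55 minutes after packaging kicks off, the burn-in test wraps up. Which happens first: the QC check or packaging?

packaging

The burn-in test starts at 12:27 PM + 120 min = 2:27 PM.
Assembly ends at 2:27 PM − 325 min = 9:02 AM.
The QC check ends at 9:02 AM + 235 min = 12:57 PM.
Packaging starts at 12:57 PM − 175 min = 10:02 AM.
The QC check starts at 12:27 PM and packaging starts at 10:02 AM, so packaging is first.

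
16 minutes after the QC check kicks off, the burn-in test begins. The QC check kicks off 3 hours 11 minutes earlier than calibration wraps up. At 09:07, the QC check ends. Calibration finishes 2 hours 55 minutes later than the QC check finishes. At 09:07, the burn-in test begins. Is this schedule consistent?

Calibration ends at 09:07 + 175 min = 12:02.
The QC check starts at 12:02 − 191 min = 08:51.
The burn-in test starts at 08:51 + 16 min = 09:07.
That matches the stated 09:07, so the schedule is consistent.

Yes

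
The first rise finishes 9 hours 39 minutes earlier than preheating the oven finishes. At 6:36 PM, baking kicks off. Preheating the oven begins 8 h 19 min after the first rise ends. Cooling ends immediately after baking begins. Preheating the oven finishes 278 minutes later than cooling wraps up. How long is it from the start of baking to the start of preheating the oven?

198 minutes

Cooling ends at 6:36 PM.
Preheating the oven ends at 6:36 PM + 278 min = 11:14 PM.
The first rise ends at 11:14 PM − 579 min = 1:35 PM.
Preheating the oven starts at 1:35 PM + 499 min = 9:54 PM.
From 6:36 PM to 9:54 PM is 198 minutes.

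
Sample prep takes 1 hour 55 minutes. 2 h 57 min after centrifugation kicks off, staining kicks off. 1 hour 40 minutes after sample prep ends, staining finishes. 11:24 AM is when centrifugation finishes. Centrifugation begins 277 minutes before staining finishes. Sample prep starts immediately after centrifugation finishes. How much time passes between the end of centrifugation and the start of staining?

115 minutes

Sample prep starts at 11:24 AM.
Sample prep ends at 11:24 AM + 115 min = 1:19 PM.
Staining ends at 1:19 PM + 100 min = 2:59 PM.
Centrifugation starts at 2:59 PM − 277 min = 10:22 AM.
Staining starts at 10:22 AM + 177 min = 1:19 PM.
From 11:24 AM to 1:19 PM is 115 minutes.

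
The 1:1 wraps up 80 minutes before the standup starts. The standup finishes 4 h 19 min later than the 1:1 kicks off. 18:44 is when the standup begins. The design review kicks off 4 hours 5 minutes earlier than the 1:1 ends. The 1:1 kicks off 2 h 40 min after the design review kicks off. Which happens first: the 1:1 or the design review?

The 1:1 ends at 18:44 − 80 min = 17:24.
The design review starts at 17:24 − 245 min = 13:19.
The 1:1 starts at 13:19 + 160 min = 15:59.
The 1:1 starts at 15:59 and the design review starts at 13:19, so the design review is first.

the design review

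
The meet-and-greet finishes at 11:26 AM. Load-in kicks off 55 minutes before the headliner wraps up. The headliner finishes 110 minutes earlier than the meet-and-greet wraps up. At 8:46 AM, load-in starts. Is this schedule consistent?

The headliner ends at 11:26 AM − 110 min = 9:36 AM.
Load-in starts at 9:36 AM − 55 min = 8:41 AM.
But load-in is also said to start at 8:46 AM — a 5-minute conflict.

No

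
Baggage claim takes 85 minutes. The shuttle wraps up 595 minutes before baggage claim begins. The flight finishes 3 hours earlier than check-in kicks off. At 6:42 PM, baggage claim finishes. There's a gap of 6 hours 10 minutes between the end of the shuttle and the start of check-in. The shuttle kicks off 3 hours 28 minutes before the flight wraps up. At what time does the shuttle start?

Baggage claim starts at 6:42 PM − 85 min = 5:17 PM.
The shuttle ends at 5:17 PM − 595 min = 7:22 AM.
Check-in starts at 7:22 AM + 370 min = 1:32 PM.
The flight ends at 1:32 PM − 180 min = 10:32 AM.
The shuttle starts at 10:32 AM − 208 min = 7:04 AM.

7:04 AM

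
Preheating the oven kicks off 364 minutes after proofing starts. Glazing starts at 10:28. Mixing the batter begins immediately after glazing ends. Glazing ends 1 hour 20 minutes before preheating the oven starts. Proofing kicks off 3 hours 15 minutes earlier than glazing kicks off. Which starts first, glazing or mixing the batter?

Proofing starts at 10:28 − 195 min = 07:13.
Preheating the oven starts at 07:13 + 364 min = 13:17.
Glazing ends at 13:17 − 80 min = 11:57.
So mixing the batter starts at 11:57.
Glazing starts at 10:28 and mixing the batter starts at 11:57, so glazing is first.

glazing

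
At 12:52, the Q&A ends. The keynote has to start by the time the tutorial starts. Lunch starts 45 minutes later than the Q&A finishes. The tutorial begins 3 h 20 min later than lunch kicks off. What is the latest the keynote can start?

Lunch starts at 12:52 + 45 min = 13:37.
The tutorial starts at 13:37 + 200 min = 16:57.
The keynote is bounded by the tutorial, so the latest it can start is 16:57.

16:57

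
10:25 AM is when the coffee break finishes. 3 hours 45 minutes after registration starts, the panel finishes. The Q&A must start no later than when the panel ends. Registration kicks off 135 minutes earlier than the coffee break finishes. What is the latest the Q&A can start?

Registration starts at 10:25 AM − 135 min = 8:10 AM.
The panel ends at 8:10 AM + 225 min = 11:55 AM.
The Q&A is bounded by the panel, so the latest it can start is 11:55 AM.

11:55 AM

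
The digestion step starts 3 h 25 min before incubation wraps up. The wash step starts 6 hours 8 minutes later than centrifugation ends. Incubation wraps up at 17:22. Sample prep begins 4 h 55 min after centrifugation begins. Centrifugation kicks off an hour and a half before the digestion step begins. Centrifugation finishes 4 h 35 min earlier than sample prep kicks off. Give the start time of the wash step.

18:55

The digestion step starts at 17:22 − 205 min = 13:57.
Centrifugation starts at 13:57 − 90 min = 12:27.
Sample prep starts at 12:27 + 295 min = 17:22.
Centrifugation ends at 17:22 − 275 min = 12:47.
The wash step starts at 12:47 + 368 min = 18:55.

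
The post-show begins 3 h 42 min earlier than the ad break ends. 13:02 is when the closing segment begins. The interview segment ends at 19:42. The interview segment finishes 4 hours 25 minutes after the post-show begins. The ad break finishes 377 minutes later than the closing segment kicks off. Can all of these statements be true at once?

No

The ad break ends at 13:02 + 377 min = 19:19.
The post-show starts at 19:19 − 222 min = 15:37.
The interview segment ends at 15:37 + 265 min = 20:02.
But the interview segment is also said to end at 19:42 — a 20-minute conflict.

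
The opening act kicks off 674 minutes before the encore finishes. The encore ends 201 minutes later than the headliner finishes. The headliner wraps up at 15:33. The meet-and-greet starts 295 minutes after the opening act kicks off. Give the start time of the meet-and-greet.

The encore ends at 15:33 + 201 min = 18:54.
The opening act starts at 18:54 − 674 min = 07:40.
The meet-and-greet starts at 07:40 + 295 min = 12:35.

12:35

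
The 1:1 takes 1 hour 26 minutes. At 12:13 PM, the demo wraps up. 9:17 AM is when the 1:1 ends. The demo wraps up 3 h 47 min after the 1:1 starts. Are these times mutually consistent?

The 1:1 starts at 9:17 AM − 86 min = 7:51 AM.
The demo ends at 7:51 AM + 227 min = 11:38 AM.
But the demo is also said to end at 12:13 PM — a 35-minute conflict.

No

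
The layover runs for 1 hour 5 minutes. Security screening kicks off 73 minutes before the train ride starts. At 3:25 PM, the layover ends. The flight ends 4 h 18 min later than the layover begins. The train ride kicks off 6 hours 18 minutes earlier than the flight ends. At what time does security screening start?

The layover starts at 3:25 PM − 65 min = 2:20 PM.
The flight ends at 2:20 PM + 258 min = 6:38 PM.
The train ride starts at 6:38 PM − 378 min = 12:20 PM.
Security screening starts at 12:20 PM − 73 min = 11:07 AM.

11:07 AM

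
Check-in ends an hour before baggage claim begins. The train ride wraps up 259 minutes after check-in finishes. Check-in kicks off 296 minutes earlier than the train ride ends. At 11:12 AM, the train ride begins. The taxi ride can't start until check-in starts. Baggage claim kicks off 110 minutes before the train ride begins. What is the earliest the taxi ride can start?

Baggage claim starts at 11:12 AM − 110 min = 9:22 AM.
Check-in ends at 9:22 AM − 60 min = 8:22 AM.
The train ride ends at 8:22 AM + 259 min = 12:41 PM.
Check-in starts at 12:41 PM − 296 min = 7:45 AM.
The taxi ride is bounded by check-in, so the earliest it can start is 7:45 AM.

7:45 AM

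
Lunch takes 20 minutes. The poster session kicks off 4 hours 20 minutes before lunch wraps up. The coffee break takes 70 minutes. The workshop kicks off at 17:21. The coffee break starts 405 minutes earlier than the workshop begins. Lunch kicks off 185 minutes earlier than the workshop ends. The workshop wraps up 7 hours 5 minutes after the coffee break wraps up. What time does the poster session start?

11:46

The coffee break starts at 17:21 − 405 min = 10:36.
The coffee break ends at 10:36 + 70 min = 11:46.
The workshop ends at 11:46 + 425 min = 18:51.
Lunch starts at 18:51 − 185 min = 15:46.
Lunch ends at 15:46 + 20 min = 16:06.
The poster session starts at 16:06 − 260 min = 11:46.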